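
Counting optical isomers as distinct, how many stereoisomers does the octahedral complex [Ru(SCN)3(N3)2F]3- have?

An octahedron has six vertices in three trans pairs; every non-trans pair is cis.
Systematic placement gives 3 geometric isomers: SCN mer, N3 cis; SCN mer, N3 trans; SCN fac, N3 cis.
Each arrangement has an internal mirror plane or centre of symmetry, so none is chiral.

3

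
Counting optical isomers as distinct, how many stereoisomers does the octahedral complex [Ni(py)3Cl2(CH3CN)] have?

The six octahedral sites form three mutually perpendicular trans pairs.
There are 3 geometric isomers: py mer, Cl cis; py mer, Cl trans; py fac, Cl cis.
Each arrangement has an internal mirror plane or centre of symmetry, so none is chiral.

3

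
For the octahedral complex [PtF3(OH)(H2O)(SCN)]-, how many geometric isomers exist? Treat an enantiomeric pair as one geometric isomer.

4

Working through the distinct placements yields 4 geometric isomers: F mer (3 arrangements); F fac (chiral).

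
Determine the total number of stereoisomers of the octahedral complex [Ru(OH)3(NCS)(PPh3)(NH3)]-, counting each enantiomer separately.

An octahedron has six vertices in three trans pairs; every non-trans pair is cis.
Systematic placement gives 4 geometric isomers: OH mer (3 arrangements); OH fac (chiral).
One of these lacks any improper symmetry element and so occurs as an enantiomeric pair, giving 4 + 1 = 5 stereoisomers in total.

5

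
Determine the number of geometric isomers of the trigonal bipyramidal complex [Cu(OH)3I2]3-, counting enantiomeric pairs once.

In a trigonal bipyramid the two axial positions differ from the three equatorial ones.
Working through the distinct placements yields 3 geometric isomers: I both axial; I one axial, one equatorial; I both equatorial.

3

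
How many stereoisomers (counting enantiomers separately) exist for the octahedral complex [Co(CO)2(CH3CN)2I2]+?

6

In an octahedral complex each vertex has one trans partner and four cis neighbours.
The distinct arrangements are (5 in all): CO trans, CH3CN trans, I trans; CO cis, CH3CN trans, I cis; CO cis, CH3CN cis, I trans; CO cis, CH3CN cis, I cis (chiral); CO trans, CH3CN cis, I cis.
One of these lacks any improper symmetry element and so occurs as an enantiomeric pair, giving 5 + 1 = 6 stereoisomers in total.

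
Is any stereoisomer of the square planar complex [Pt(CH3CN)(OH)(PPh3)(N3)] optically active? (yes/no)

no

In a square planar complex each vertex has one trans partner and two cis neighbours.
Working through the distinct placements yields 3 geometric isomers: (CH3CN/OH trans, N3/PPh3 trans); (CH3CN/PPh3 trans, N3/OH trans); (CH3CN/N3 trans, OH/PPh3 trans).
Each arrangement has an internal mirror plane or centre of symmetry, so none is chiral.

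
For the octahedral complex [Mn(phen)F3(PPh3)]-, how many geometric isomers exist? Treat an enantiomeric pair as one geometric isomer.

2

In an octahedral complex each vertex has one trans partner and four cis neighbours.
Each phen is bidentate and must span two cis positions.
The distinct arrangements are (2 in all): F mer; F fac.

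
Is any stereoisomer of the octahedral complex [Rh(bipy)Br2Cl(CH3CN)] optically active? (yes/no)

yes

In an octahedral complex each vertex has one trans partner and four cis neighbours.
Each bipy is bidentate and must span two cis positions.
The distinct arrangements are (4 in all): Br trans; Br cis (3 arrangements, 2 chiral).
Of these, 2 lack any improper symmetry element and so occur as enantiomeric pairs, giving 4 + 2 = 6 stereoisomers in total.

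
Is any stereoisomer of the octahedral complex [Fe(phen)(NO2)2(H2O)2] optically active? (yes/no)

Each phen is bidentate and must span two cis positions.
Working through the distinct placements yields 3 geometric isomers: NO2 cis, H2O trans; NO2 cis, H2O cis (chiral); NO2 trans, H2O cis.
One of these lacks any improper symmetry element and so occurs as an enantiomeric pair, giving 3 + 1 = 4 stereoisomers in total.

yes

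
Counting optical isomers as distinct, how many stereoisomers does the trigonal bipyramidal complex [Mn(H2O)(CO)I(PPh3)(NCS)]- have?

Exhaustive case analysis gives 10 geometric isomers.
Of these, 10 lack any improper symmetry element and so occur as enantiomeric pairs, giving 10 + 10 = 20 stereoisomers in total.

20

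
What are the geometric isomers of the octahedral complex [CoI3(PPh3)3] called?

The six octahedral sites form three mutually perpendicular trans pairs.
Working through the distinct placements yields 2 geometric isomers: I mer; I fac.

fac and mer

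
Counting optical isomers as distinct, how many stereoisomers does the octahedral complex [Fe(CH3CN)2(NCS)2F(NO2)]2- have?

8

The six octahedral sites form three mutually perpendicular trans pairs.
Systematic placement gives 6 geometric isomers: CH3CN trans, NCS cis; CH3CN trans, NCS trans; CH3CN cis, NCS cis (3 arrangements, 2 chiral); CH3CN cis, NCS trans.
Of these, 2 lack any improper symmetry element and so occur as enantiomeric pairs, giving 6 + 2 = 8 stereoisomers in total.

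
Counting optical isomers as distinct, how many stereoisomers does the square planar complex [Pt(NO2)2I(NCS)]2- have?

2

In a square planar complex each vertex has one trans partner and two cis neighbours.
The distinct arrangements are (2 in all): NO2 cis; NO2 trans.
Each arrangement has an internal mirror plane or centre of symmetry, so none is chiral.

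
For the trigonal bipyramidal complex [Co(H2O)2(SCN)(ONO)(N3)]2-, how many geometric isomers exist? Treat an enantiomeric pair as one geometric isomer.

7

In a trigonal bipyramid the two axial positions differ from the three equatorial ones.
Systematic enumeration (placing each ligand type in turn and discarding arrangements equivalent by rotation or reflection) gives 7 geometric isomers.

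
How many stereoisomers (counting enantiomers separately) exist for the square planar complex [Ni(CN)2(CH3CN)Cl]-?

2

In a square planar complex each vertex has one trans partner and two cis neighbours.
Working through the distinct placements yields 2 geometric isomers: CN cis; CN trans.
Each arrangement has an internal mirror plane or centre of symmetry, so none is chiral.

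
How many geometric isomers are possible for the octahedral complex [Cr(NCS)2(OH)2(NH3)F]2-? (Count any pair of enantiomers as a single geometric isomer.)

In an octahedral complex each vertex has one trans partner and four cis neighbours.
Systematic placement gives 6 geometric isomers: NCS cis, OH trans; NCS cis, OH cis (3 arrangements, 2 chiral); NCS trans, OH trans; NCS trans, OH cis.

6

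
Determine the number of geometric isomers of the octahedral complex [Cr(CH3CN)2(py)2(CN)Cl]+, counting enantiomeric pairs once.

6

Systematic placement gives 6 geometric isomers: CH3CN trans, py trans; CH3CN trans, py cis; CH3CN cis, py trans; CH3CN cis, py cis (3 arrangements, 2 chiral).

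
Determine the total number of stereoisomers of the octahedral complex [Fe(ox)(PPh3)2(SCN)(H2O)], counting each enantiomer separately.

6

In an octahedral complex each vertex has one trans partner and four cis neighbours.
Each ox is bidentate and must span two cis positions.
Systematic placement gives 4 geometric isomers: PPh3 cis (3 arrangements, 2 chiral); PPh3 trans.
Of these, 2 lack any improper symmetry element and so occur as enantiomeric pairs, giving 4 + 2 = 6 stereoisomers in total.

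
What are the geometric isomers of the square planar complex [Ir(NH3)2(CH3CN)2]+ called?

In a square planar complex each vertex has one trans partner and two cis neighbours.
Systematic placement gives 2 geometric isomers: NH3 cis; NH3 trans.

cis and trans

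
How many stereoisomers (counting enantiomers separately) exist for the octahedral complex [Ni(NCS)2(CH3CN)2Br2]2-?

An octahedron has six vertices in three trans pairs; every non-trans pair is cis.
There are 5 geometric isomers: NCS trans, CH3CN trans, Br trans; NCS cis, CH3CN cis, Br trans; NCS trans, CH3CN cis, Br cis; NCS cis, CH3CN cis, Br cis (chiral); NCS cis, CH3CN trans, Br cis.
One of these lacks any improper symmetry element and so occurs as an enantiomeric pair, giving 5 + 1 = 6 stereoisomers in total.

6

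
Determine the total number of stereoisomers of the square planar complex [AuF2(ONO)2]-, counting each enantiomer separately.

2

A square has two trans pairs of vertices; adjacent vertices are cis.
Systematic placement gives 2 geometric isomers: F cis; F trans.
Each arrangement has an internal mirror plane or centre of symmetry, so none is chiral.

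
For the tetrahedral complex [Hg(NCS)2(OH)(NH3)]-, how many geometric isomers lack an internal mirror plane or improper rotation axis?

In a tetrahedral complex all four positions are equivalent and every pair of ligands is adjacent — there is no cis/trans distinction.
Only one geometric arrangement is possible.

0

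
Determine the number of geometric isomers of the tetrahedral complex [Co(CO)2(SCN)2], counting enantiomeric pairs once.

1

All four vertices of a tetrahedron are equivalent and mutually adjacent, so cis/trans isomerism cannot arise.
Only one geometric arrangement is possible.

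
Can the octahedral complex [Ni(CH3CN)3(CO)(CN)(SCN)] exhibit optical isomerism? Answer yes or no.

yes

There are 4 geometric isomers: CH3CN mer (3 arrangements); CH3CN fac (chiral).
One of these lacks any improper symmetry element and so occurs as an enantiomeric pair, giving 4 + 1 = 5 stereoisomers in total.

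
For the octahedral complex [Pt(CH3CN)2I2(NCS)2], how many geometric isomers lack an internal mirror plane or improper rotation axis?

In an octahedral complex each vertex has one trans partner and four cis neighbours.
The distinct arrangements are (5 in all): CH3CN trans, I trans, NCS trans; CH3CN trans, I cis, NCS cis; CH3CN cis, I cis, NCS trans; CH3CN cis, I cis, NCS cis (chiral); CH3CN cis, I trans, NCS cis.
One of these lacks any improper symmetry element and so occurs as an enantiomeric pair, giving 5 + 1 = 6 stereoisomers in total.

1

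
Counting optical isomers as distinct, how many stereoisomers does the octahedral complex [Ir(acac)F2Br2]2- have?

The six octahedral sites form three mutually perpendicular trans pairs.
Each acac is bidentate and must span two cis positions.
Systematic placement gives 3 geometric isomers: F cis, Br trans; F cis, Br cis (chiral); F trans, Br cis.
One of these lacks any improper symmetry element and so occurs as an enantiomeric pair, giving 3 + 1 = 4 stereoisomers in total.

4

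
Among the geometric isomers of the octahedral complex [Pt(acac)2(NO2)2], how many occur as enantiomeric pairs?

1

The six octahedral sites form three mutually perpendicular trans pairs.
Each acac is bidentate and must span two cis positions.
Systematic placement gives 2 geometric isomers: NO2 trans; NO2 cis (chiral).
One of these lacks any improper symmetry element and so occurs as an enantiomeric pair, giving 2 + 1 = 3 stereoisomers in total.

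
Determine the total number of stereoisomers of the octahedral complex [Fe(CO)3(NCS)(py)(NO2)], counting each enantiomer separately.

5

An octahedron has six vertices in three trans pairs; every non-trans pair is cis.
Working through the distinct placements yields 4 geometric isomers: CO mer (3 arrangements); CO fac (chiral).
One of these lacks any improper symmetry element and so occurs as an enantiomeric pair, giving 4 + 1 = 5 stereoisomers in total.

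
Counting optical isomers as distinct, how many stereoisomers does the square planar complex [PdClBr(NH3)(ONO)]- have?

3

The distinct arrangements are (3 in all): (Br/NH3 trans, Cl/ONO trans); (Br/ONO trans, Cl/NH3 trans); (Br/Cl trans, NH3/ONO trans).
Each arrangement has an internal mirror plane or centre of symmetry, so none is chiral.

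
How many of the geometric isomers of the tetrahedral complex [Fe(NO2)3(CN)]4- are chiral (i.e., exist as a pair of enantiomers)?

Only one geometric arrangement is possible.

0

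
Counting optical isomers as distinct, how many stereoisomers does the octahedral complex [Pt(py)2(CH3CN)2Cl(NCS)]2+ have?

Working through the distinct placements yields 6 geometric isomers: py trans, CH3CN trans; py cis, CH3CN trans; py trans, CH3CN cis; py cis, CH3CN cis (3 arrangements, 2 chiral).
Of these, 2 lack any improper symmetry element and so occur as enantiomeric pairs, giving 6 + 2 = 8 stereoisomers in total.

8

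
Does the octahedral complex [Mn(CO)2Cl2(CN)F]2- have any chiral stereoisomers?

yes

The distinct arrangements are (6 in all): CO cis, Cl cis (3 arrangements, 2 chiral); CO cis, Cl trans; CO trans, Cl cis; CO trans, Cl trans.
Of these, 2 lack any improper symmetry element and so occur as enantiomeric pairs, giving 6 + 2 = 8 stereoisomers in total.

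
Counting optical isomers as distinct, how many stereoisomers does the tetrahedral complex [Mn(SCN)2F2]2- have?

1

Only one geometric arrangement is possible.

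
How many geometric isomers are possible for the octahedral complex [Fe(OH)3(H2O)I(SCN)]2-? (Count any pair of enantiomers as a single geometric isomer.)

4

The six octahedral sites form three mutually perpendicular trans pairs.
Working through the distinct placements yields 4 geometric isomers: OH mer (3 arrangements); OH fac (chiral).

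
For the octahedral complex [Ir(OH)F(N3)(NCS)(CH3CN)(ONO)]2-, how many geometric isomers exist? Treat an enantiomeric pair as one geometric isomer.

The six octahedral sites form three mutually perpendicular trans pairs.
Systematic enumeration (placing each ligand type in turn and discarding arrangements equivalent by rotation or reflection) gives 15 geometric isomers.

15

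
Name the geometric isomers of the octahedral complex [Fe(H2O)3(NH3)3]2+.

An octahedron has six vertices in three trans pairs; every non-trans pair is cis.
Systematic placement gives 2 geometric isomers: H2O mer; H2O fac.

fac and mer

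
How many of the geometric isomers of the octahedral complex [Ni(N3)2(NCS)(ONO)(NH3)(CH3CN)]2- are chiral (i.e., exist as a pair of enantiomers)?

6

Exhaustive case analysis gives 9 geometric isomers.
Of these, 6 lack any improper symmetry element and so occur as enantiomeric pairs, giving 9 + 6 = 15 stereoisomers in total.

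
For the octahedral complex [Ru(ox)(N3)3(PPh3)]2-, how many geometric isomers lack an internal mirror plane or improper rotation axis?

0

An octahedron has six vertices in three trans pairs; every non-trans pair is cis.
Each ox is bidentate and must span two cis positions.
There are 2 geometric isomers: N3 mer; N3 fac.
Each arrangement has an internal mirror plane or centre of symmetry, so none is chiral.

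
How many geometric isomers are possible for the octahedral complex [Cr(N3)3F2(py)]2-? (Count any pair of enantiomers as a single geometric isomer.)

In an octahedral complex each vertex has one trans partner and four cis neighbours.
The distinct arrangements are (3 in all): N3 mer, F trans; N3 fac, F cis; N3 mer, F cis.

3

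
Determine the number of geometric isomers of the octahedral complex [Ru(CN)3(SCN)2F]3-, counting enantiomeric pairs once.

The six octahedral sites form three mutually perpendicular trans pairs.
Systematic placement gives 3 geometric isomers: CN mer, SCN trans; CN mer, SCN cis; CN fac, SCN cis.

3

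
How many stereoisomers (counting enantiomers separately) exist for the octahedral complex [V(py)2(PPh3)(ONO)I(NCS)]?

In an octahedral complex each vertex has one trans partner and four cis neighbours.
Systematic enumeration (placing each ligand type in turn and discarding arrangements equivalent by rotation or reflection) gives 9 geometric isomers.
Of these, 6 lack any improper symmetry element and so occur as enantiomeric pairs, giving 9 + 6 = 15 stereoisomers in total.

15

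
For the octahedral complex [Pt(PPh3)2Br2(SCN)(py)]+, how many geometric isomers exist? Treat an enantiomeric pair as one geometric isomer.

6

In an octahedral complex each vertex has one trans partner and four cis neighbours.
Working through the distinct placements yields 6 geometric isomers: PPh3 trans, Br trans; PPh3 cis, Br trans; PPh3 cis, Br cis (3 arrangements, 2 chiral); PPh3 trans, Br cis.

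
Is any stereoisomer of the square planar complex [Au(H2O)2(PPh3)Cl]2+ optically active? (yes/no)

no

In a square planar complex each vertex has one trans partner and two cis neighbours.
There are 2 geometric isomers: H2O cis; H2O trans.
Each arrangement has an internal mirror plane or centre of symmetry, so none is chiral.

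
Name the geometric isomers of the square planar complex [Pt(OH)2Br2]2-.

There are 2 geometric isomers: OH cis; OH trans.

cis and trans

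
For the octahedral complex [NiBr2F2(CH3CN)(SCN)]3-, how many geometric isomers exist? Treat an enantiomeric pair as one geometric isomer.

6

The six octahedral sites form three mutually perpendicular trans pairs.
Working through the distinct placements yields 6 geometric isomers: Br trans, F cis; Br trans, F trans; Br cis, F cis (3 arrangements, 2 chiral); Br cis, F trans.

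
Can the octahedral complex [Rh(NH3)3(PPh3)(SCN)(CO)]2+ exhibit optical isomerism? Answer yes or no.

Working through the distinct placements yields 4 geometric isomers: NH3 mer (3 arrangements); NH3 fac (chiral).
One of these lacks any improper symmetry element and so occurs as an enantiomeric pair, giving 4 + 1 = 5 stereoisomers in total.

yes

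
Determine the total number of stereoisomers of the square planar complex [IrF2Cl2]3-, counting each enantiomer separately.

2

A square has two trans pairs of vertices; adjacent vertices are cis.
There are 2 geometric isomers: F cis; F trans.
Each arrangement has an internal mirror plane or centre of symmetry, so none is chiral.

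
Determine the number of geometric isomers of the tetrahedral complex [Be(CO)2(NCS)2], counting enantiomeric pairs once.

1

All four vertices of a tetrahedron are equivalent and mutually adjacent, so cis/trans isomerism cannot arise.
Only one geometric arrangement is possible.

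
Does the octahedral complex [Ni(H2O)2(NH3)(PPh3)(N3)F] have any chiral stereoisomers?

Systematic enumeration (placing each ligand type in turn and discarding arrangements equivalent by rotation or reflection) gives 9 geometric isomers.
Of these, 6 lack any improper symmetry element and so occur as enantiomeric pairs, giving 9 + 6 = 15 stereoisomers in total.

yes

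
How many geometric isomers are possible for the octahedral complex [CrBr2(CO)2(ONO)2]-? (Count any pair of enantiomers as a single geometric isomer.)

5

In an octahedral complex each vertex has one trans partner and four cis neighbours.
Working through the distinct placements yields 5 geometric isomers: Br trans, CO trans, ONO trans; Br trans, CO cis, ONO cis; Br cis, CO cis, ONO trans; Br cis, CO cis, ONO cis (chiral); Br cis, CO trans, ONO cis.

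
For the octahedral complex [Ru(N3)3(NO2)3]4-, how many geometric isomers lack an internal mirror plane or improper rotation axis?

0

In an octahedral complex each vertex has one trans partner and four cis neighbours.
Working through the distinct placements yields 2 geometric isomers: N3 mer; N3 fac.
Each arrangement has an internal mirror plane or centre of symmetry, so none is chiral.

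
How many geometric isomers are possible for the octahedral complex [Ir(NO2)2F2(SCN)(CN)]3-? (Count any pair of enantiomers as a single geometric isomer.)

6

In an octahedral complex each vertex has one trans partner and four cis neighbours.
Working through the distinct placements yields 6 geometric isomers: NO2 cis, F cis (3 arrangements, 2 chiral); NO2 trans, F cis; NO2 cis, F trans; NO2 trans, F trans.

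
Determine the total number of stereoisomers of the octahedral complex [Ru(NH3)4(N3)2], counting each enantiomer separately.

In an octahedral complex each vertex has one trans partner and four cis neighbours.
Systematic placement gives 2 geometric isomers: N3 trans; N3 cis.
Each arrangement has an internal mirror plane or centre of symmetry, so none is chiral.

2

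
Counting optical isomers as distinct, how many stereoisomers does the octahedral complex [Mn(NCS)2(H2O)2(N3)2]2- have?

The six octahedral sites form three mutually perpendicular trans pairs.
Systematic placement gives 5 geometric isomers: NCS trans, H2O trans, N3 trans; NCS cis, H2O trans, N3 cis; NCS trans, H2O cis, N3 cis; NCS cis, H2O cis, N3 cis (chiral); NCS cis, H2O cis, N3 trans.
One of these lacks any improper symmetry element and so occurs as an enantiomeric pair, giving 5 + 1 = 6 stereoisomers in total.

6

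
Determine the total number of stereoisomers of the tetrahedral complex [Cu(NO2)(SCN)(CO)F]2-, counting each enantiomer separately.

2

All four vertices of a tetrahedron are equivalent and mutually adjacent, so cis/trans isomerism cannot arise.
Only one geometric arrangement is possible; it has no improper symmetry element, so it exists as a pair of enantiomers (2 stereoisomers).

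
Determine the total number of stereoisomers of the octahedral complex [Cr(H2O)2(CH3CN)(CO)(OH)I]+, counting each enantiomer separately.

15

An octahedron has six vertices in three trans pairs; every non-trans pair is cis.
Placing the ligands in turn and identifying arrangements related by rotation or reflection leaves 9 distinct geometric isomers.
Of these, 6 lack any improper symmetry element and so occur as enantiomeric pairs, giving 9 + 6 = 15 stereoisomers in total.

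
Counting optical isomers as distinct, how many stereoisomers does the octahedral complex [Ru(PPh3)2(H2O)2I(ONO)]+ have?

The six octahedral sites form three mutually perpendicular trans pairs.
The distinct arrangements are (6 in all): PPh3 trans, H2O trans; PPh3 cis, H2O trans; PPh3 trans, H2O cis; PPh3 cis, H2O cis (3 arrangements, 2 chiral).
Of these, 2 lack any improper symmetry element and so occur as enantiomeric pairs, giving 6 + 2 = 8 stereoisomers in total.

8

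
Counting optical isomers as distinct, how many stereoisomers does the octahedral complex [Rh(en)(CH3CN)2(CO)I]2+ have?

6

An octahedron has six vertices in three trans pairs; every non-trans pair is cis.
Each en is bidentate and must span two cis positions.
There are 4 geometric isomers: CH3CN trans; CH3CN cis (3 arrangements, 2 chiral).
Of these, 2 lack any improper symmetry element and so occur as enantiomeric pairs, giving 4 + 2 = 6 stereoisomers in total.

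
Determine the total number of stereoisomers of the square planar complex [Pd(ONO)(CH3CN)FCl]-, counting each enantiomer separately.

3

In a square planar complex each vertex has one trans partner and two cis neighbours.
Working through the distinct placements yields 3 geometric isomers: (CH3CN/F trans, Cl/ONO trans); (CH3CN/ONO trans, Cl/F trans); (CH3CN/Cl trans, F/ONO trans).
Each arrangement has an internal mirror plane or centre of symmetry, so none is chiral.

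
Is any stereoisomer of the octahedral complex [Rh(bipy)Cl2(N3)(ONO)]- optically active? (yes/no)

yes

An octahedron has six vertices in three trans pairs; every non-trans pair is cis.
Each bipy is bidentate and must span two cis positions.
Systematic placement gives 4 geometric isomers: Cl trans; Cl cis (3 arrangements, 2 chiral).
Of these, 2 lack any improper symmetry element and so occur as enantiomeric pairs, giving 4 + 2 = 6 stereoisomers in total.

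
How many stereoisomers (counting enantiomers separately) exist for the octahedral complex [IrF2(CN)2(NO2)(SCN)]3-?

An octahedron has six vertices in three trans pairs; every non-trans pair is cis.
The distinct arrangements are (6 in all): F trans, CN trans; F cis, CN trans; F cis, CN cis (3 arrangements, 2 chiral); F trans, CN cis.
Of these, 2 lack any improper symmetry element and so occur as enantiomeric pairs, giving 6 + 2 = 8 stereoisomers in total.

8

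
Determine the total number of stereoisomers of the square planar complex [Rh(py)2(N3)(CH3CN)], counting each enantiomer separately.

2

A square has two trans pairs of vertices; adjacent vertices are cis.
There are 2 geometric isomers: py cis; py trans.
Each arrangement has an internal mirror plane or centre of symmetry, so none is chiral.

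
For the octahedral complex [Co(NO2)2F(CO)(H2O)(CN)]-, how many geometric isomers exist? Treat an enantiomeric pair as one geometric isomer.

Placing the ligands in turn and identifying arrangements related by rotation or reflection leaves 9 distinct geometric isomers.

9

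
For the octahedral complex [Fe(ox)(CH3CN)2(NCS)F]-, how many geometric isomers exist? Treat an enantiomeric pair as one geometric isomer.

The six octahedral sites form three mutually perpendicular trans pairs.
Each ox is bidentate and must span two cis positions.
Working through the distinct placements yields 4 geometric isomers: CH3CN trans; CH3CN cis (3 arrangements, 2 chiral).

4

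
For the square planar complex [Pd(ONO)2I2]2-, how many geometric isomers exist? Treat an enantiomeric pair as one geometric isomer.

2

A square has two trans pairs of vertices; adjacent vertices are cis.
The distinct arrangements are (2 in all): ONO cis; ONO trans.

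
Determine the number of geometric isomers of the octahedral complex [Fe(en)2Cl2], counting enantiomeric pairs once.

Each en is bidentate and must span two cis positions.
Systematic placement gives 2 geometric isomers: Cl trans; Cl cis (chiral).

2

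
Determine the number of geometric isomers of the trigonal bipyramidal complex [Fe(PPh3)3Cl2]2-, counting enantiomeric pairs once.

In a trigonal bipyramid the two axial positions differ from the three equatorial ones.
Systematic placement gives 3 geometric isomers: Cl both axial; Cl one axial, one equatorial; Cl both equatorial.

3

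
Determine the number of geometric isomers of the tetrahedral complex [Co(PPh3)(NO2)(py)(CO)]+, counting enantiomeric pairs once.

1

Only one geometric arrangement is possible; it has no improper symmetry element, so it exists as a pair of enantiomers (2 stereoisomers).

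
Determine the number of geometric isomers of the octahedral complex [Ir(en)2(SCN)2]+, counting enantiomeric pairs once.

2

The six octahedral sites form three mutually perpendicular trans pairs.
Each en is bidentate and must span two cis positions.
There are 2 geometric isomers: SCN trans; SCN cis (chiral).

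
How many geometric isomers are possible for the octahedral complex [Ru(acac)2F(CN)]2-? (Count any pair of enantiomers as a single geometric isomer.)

In an octahedral complex each vertex has one trans partner and four cis neighbours.
Each acac is bidentate and must span two cis positions.
Working through the distinct placements yields 2 geometric isomers: F and CN mutually trans; F and CN mutually cis (chiral).

2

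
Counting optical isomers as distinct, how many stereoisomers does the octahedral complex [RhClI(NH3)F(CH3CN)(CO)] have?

An octahedron has six vertices in three trans pairs; every non-trans pair is cis.
Exhaustive case analysis gives 15 geometric isomers.
Of these, 15 lack any improper symmetry element and so occur as enantiomeric pairs, giving 15 + 15 = 30 stereoisomers in total.

30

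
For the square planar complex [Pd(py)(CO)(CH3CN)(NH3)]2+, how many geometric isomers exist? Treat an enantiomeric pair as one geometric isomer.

In a square planar complex each vertex has one trans partner and two cis neighbours.
Working through the distinct placements yields 3 geometric isomers: (CH3CN/NH3 trans, CO/py trans); (CH3CN/py trans, CO/NH3 trans); (CH3CN/CO trans, NH3/py trans).

3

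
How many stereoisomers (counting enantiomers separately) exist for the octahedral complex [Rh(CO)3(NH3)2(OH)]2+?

In an octahedral complex each vertex has one trans partner and four cis neighbours.
The distinct arrangements are (3 in all): CO mer, NH3 cis; CO mer, NH3 trans; CO fac, NH3 cis.
Each arrangement has an internal mirror plane or centre of symmetry, so none is chiral.

3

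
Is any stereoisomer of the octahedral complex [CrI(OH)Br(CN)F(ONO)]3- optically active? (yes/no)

Placing the ligands in turn and identifying arrangements related by rotation or reflection leaves 15 distinct geometric isomers.
Of these, 15 lack any improper symmetry element and so occur as enantiomeric pairs, giving 15 + 15 = 30 stereoisomers in total.

yes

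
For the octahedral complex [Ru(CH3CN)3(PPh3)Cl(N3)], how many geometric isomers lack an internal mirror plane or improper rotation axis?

The six octahedral sites form three mutually perpendicular trans pairs.
The distinct arrangements are (4 in all): CH3CN mer (3 arrangements); CH3CN fac (chiral).
One of these lacks any improper symmetry element and so occurs as an enantiomeric pair, giving 4 + 1 = 5 stereoisomers in total.

1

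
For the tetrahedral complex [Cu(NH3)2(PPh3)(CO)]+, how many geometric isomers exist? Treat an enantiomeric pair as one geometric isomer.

In a tetrahedral complex all four positions are equivalent and every pair of ligands is adjacent — there is no cis/trans distinction.
Only one geometric arrangement is possible.

1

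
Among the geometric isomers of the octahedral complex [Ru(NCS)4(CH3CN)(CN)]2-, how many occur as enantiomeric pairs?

0

The six octahedral sites form three mutually perpendicular trans pairs.
There are 2 geometric isomers: CH3CN and CN mutually trans; CH3CN and CN mutually cis.
Each arrangement has an internal mirror plane or centre of symmetry, so none is chiral.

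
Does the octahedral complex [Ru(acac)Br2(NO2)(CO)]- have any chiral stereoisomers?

yes

Each acac is bidentate and must span two cis positions.
The distinct arrangements are (4 in all): Br trans; Br cis (3 arrangements, 2 chiral).
Of these, 2 lack any improper symmetry element and so occur as enantiomeric pairs, giving 4 + 2 = 6 stereoisomers in total.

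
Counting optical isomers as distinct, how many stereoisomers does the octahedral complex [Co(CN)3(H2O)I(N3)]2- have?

5

An octahedron has six vertices in three trans pairs; every non-trans pair is cis.
There are 4 geometric isomers: CN mer (3 arrangements); CN fac (chiral).
One of these lacks any improper symmetry element and so occurs as an enantiomeric pair, giving 4 + 1 = 5 stereoisomers in total.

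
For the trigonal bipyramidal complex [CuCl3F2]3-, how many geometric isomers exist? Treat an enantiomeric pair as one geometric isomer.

3

Systematic placement gives 3 geometric isomers: F both equatorial; F one axial, one equatorial; F both axial.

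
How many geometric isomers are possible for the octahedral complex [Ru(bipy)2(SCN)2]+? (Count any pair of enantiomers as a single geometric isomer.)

An octahedron has six vertices in three trans pairs; every non-trans pair is cis.
Each bipy is bidentate and must span two cis positions.
There are 2 geometric isomers: SCN trans; SCN cis (chiral).

2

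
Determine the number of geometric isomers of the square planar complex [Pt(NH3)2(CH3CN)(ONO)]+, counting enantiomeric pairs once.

2

In a square planar complex each vertex has one trans partner and two cis neighbours.
Systematic placement gives 2 geometric isomers: NH3 cis; NH3 trans.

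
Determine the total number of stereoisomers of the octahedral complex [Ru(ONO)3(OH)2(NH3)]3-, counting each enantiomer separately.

The six octahedral sites form three mutually perpendicular trans pairs.
The distinct arrangements are (3 in all): ONO mer, OH cis; ONO mer, OH trans; ONO fac, OH cis.
Each arrangement has an internal mirror plane or centre of symmetry, so none is chiral.

3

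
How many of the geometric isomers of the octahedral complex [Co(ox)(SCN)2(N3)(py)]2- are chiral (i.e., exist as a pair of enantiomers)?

2

In an octahedral complex each vertex has one trans partner and four cis neighbours.
Each ox is bidentate and must span two cis positions.
Working through the distinct placements yields 4 geometric isomers: SCN cis (3 arrangements, 2 chiral); SCN trans.
Of these, 2 lack any improper symmetry element and so occur as enantiomeric pairs, giving 4 + 2 = 6 stereoisomers in total.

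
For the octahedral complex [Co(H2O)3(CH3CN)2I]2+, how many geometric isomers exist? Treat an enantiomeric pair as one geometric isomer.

3

Systematic placement gives 3 geometric isomers: H2O mer, CH3CN trans; H2O fac, CH3CN cis; H2O mer, CH3CN cis.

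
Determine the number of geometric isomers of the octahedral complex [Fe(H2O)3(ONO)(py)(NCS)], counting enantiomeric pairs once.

4

There are 4 geometric isomers: H2O mer (3 arrangements); H2O fac (chiral).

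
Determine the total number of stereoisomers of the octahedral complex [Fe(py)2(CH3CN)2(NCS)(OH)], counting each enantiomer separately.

There are 6 geometric isomers: py trans, CH3CN trans; py cis, CH3CN trans; py trans, CH3CN cis; py cis, CH3CN cis (3 arrangements, 2 chiral).
Of these, 2 lack any improper symmetry element and so occur as enantiomeric pairs, giving 6 + 2 = 8 stereoisomers in total.

8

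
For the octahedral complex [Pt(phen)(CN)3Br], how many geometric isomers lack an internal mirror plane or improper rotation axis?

0

In an octahedral complex each vertex has one trans partner and four cis neighbours.
Each phen is bidentate and must span two cis positions.
Working through the distinct placements yields 2 geometric isomers: CN fac; CN mer.
Each arrangement has an internal mirror plane or centre of symmetry, so none is chiral.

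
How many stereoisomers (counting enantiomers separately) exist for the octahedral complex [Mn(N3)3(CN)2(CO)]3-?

The six octahedral sites form three mutually perpendicular trans pairs.
Working through the distinct placements yields 3 geometric isomers: N3 mer, CN trans; N3 mer, CN cis; N3 fac, CN cis.
Each arrangement has an internal mirror plane or centre of symmetry, so none is chiral.

3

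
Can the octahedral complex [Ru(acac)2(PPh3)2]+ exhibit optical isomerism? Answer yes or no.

yes

In an octahedral complex each vertex has one trans partner and four cis neighbours.
Each acac is bidentate and must span two cis positions.
Working through the distinct placements yields 2 geometric isomers: PPh3 trans; PPh3 cis (chiral).
One of these lacks any improper symmetry element and so occurs as an enantiomeric pair, giving 2 + 1 = 3 stereoisomers in total.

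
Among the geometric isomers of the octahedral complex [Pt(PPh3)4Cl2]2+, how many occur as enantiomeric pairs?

In an octahedral complex each vertex has one trans partner and four cis neighbours.
There are 2 geometric isomers: Cl trans; Cl cis.
Each arrangement has an internal mirror plane or centre of symmetry, so none is chiral.

0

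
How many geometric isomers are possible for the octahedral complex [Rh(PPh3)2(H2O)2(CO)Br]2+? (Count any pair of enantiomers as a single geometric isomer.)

In an octahedral complex each vertex has one trans partner and four cis neighbours.
Working through the distinct placements yields 6 geometric isomers: PPh3 trans, H2O trans; PPh3 cis, H2O cis (3 arrangements, 2 chiral); PPh3 trans, H2O cis; PPh3 cis, H2O trans.

6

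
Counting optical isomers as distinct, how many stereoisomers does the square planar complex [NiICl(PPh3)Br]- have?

A square has two trans pairs of vertices; adjacent vertices are cis.
Systematic placement gives 3 geometric isomers: (Br/I trans, Cl/PPh3 trans); (Br/PPh3 trans, Cl/I trans); (Br/Cl trans, I/PPh3 trans).
Each arrangement has an internal mirror plane or centre of symmetry, so none is chiral.

3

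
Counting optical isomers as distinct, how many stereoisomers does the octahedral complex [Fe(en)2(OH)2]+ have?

3

In an octahedral complex each vertex has one trans partner and four cis neighbours.
Each en is bidentate and must span two cis positions.
There are 2 geometric isomers: OH trans; OH cis (chiral).
One of these lacks any improper symmetry element and so occurs as an enantiomeric pair, giving 2 + 1 = 3 stereoisomers in total.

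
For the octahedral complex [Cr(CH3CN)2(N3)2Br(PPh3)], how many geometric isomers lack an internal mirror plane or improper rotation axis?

There are 6 geometric isomers: CH3CN cis, N3 cis (3 arrangements, 2 chiral); CH3CN cis, N3 trans; CH3CN trans, N3 cis; CH3CN trans, N3 trans.
Of these, 2 lack any improper symmetry element and so occur as enantiomeric pairs, giving 6 + 2 = 8 stereoisomers in total.

2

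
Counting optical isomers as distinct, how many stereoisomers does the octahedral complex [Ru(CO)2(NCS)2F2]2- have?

An octahedron has six vertices in three trans pairs; every non-trans pair is cis.
The distinct arrangements are (5 in all): CO trans, NCS trans, F trans; CO trans, NCS cis, F cis; CO cis, NCS trans, F cis; CO cis, NCS cis, F cis (chiral); CO cis, NCS cis, F trans.
One of these lacks any improper symmetry element and so occurs as an enantiomeric pair, giving 5 + 1 = 6 stereoisomers in total.

6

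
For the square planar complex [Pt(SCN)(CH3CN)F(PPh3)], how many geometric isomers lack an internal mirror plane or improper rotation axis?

0

A square has two trans pairs of vertices; adjacent vertices are cis.
The distinct arrangements are (3 in all): (CH3CN/PPh3 trans, F/SCN trans); (CH3CN/SCN trans, F/PPh3 trans); (CH3CN/F trans, PPh3/SCN trans).
Each arrangement has an internal mirror plane or centre of symmetry, so none is chiral.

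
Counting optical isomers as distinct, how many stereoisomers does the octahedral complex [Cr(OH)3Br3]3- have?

In an octahedral complex each vertex has one trans partner and four cis neighbours.
Working through the distinct placements yields 2 geometric isomers: OH mer; OH fac.
Each arrangement has an internal mirror plane or centre of symmetry, so none is chiral.

2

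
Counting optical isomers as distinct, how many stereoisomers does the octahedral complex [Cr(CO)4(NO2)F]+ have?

An octahedron has six vertices in three trans pairs; every non-trans pair is cis.
There are 2 geometric isomers: NO2 and F mutually trans; NO2 and F mutually cis.
Each arrangement has an internal mirror plane or centre of symmetry, so none is chiral.

2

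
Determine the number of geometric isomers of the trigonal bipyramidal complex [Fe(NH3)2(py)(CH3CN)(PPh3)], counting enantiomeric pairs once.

A trigonal bipyramid has two axial and three equatorial sites, which are chemically inequivalent.
Exhaustive case analysis gives 7 geometric isomers.

7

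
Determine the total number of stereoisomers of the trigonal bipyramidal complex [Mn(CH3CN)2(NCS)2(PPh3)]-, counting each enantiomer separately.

6

A trigonal bipyramid has two axial and three equatorial sites, which are chemically inequivalent.
Placing the ligands in turn and identifying arrangements related by rotation or reflection leaves 5 distinct geometric isomers.
One of these lacks any improper symmetry element and so occurs as an enantiomeric pair, giving 5 + 1 = 6 stereoisomers in total.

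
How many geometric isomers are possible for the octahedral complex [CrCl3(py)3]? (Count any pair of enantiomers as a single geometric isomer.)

The six octahedral sites form three mutually perpendicular trans pairs.
There are 2 geometric isomers: Cl mer; Cl fac.

2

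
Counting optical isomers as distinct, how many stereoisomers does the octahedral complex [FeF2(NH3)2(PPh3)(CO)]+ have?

8

There are 6 geometric isomers: F cis, NH3 cis (3 arrangements, 2 chiral); F cis, NH3 trans; F trans, NH3 cis; F trans, NH3 trans.
Of these, 2 lack any improper symmetry element and so occur as enantiomeric pairs, giving 6 + 2 = 8 stereoisomers in total.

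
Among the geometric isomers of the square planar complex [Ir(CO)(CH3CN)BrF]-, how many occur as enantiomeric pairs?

A square has two trans pairs of vertices; adjacent vertices are cis.
The distinct arrangements are (3 in all): (Br/CO trans, CH3CN/F trans); (Br/F trans, CH3CN/CO trans); (Br/CH3CN trans, CO/F trans).
Each arrangement has an internal mirror plane or centre of symmetry, so none is chiral.

0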